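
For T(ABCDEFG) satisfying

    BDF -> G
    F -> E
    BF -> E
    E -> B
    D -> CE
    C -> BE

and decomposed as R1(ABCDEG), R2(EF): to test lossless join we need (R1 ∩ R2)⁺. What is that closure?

R1 ∩ R2 = {E}.
E → B applies, adding B
Closure: {BE}.

BE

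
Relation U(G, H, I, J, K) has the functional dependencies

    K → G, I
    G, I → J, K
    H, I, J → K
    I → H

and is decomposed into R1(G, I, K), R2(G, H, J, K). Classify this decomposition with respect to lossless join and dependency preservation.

Lossless test: (G, K)⁺ = {G, H, I, J, K}, which contains all of one fragment — lossless.
Dependency preservation: the restricted closure of {H, I, J} across the fragments never reaches {K}, so H, I, J → K cannot be enforced without a join — not preserved.

lossless but not dependency-preserving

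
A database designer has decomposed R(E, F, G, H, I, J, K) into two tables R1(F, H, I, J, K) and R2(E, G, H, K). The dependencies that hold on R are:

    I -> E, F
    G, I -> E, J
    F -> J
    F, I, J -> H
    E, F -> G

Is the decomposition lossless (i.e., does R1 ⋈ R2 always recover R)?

No

Common attributes: R1 ∩ R2 = {H, K}.
No dependency enlarges {H, K}, so (H, K)⁺ = {H, K}.
The closure contains neither all of R1 = {F, H, I, J, K} nor all of R2 = {E, G, H, K}, so the common attributes are not a superkey of either fragment. The join is lossy.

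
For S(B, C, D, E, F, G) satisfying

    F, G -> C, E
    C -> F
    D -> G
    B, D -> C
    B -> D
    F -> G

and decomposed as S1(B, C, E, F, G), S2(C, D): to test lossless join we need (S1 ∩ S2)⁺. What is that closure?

C, E, F, G

S1 ∩ S2 = {C}.
C → F applies, adding F
F → G applies, adding G
F, G → C, E applies, adding E
Closure: {C, E, F, G}.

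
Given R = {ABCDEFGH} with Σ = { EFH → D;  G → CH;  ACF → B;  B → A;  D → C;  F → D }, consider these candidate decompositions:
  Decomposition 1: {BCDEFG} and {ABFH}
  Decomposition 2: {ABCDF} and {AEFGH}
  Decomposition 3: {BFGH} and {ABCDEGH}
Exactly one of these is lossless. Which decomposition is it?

Decomposition 1: common = {BF}, closure = {ABCDF} → lossy.
Decomposition 2: common = {AF}, closure = {ABCDF} → lossless.
Decomposition 3: common = {BGH}, closure = {ABCGH} → lossy.

Decomposition 2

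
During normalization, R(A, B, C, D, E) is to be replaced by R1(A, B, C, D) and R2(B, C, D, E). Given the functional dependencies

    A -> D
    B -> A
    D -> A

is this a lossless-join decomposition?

Yes

Common attributes: R1 ∩ R2 = {B, C, D}.
Closure of {B, C, D}: B → A applies, adding A. So (B, C, D)⁺ = {A, B, C, D}.
This closure contains every attribute of R1, so R1 ∩ R2 → R1. The join is lossless.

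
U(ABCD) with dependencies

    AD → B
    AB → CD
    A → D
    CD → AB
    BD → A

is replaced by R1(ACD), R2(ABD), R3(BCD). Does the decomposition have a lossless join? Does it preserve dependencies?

Lossless test (chase): Rows 1 and 2 agree on AD; apply AD→B and equate their B entries. Rows 1 and 2 agree on AB; apply AB→CD and equate their CD entries. Rows 1 and 3 agree on CD; apply CD→AB and equate their AB entries. Row 1 is now all distinguished symbols — the join is lossless.
Dependency preservation: AB → CD; CD → AB are not contained in any single fragment, but the restricted closure of each left-hand side across the fragments still reaches the right-hand side; the remaining FDs each lie inside some fragment. All dependencies are preserved.

lossless and dependency-preserving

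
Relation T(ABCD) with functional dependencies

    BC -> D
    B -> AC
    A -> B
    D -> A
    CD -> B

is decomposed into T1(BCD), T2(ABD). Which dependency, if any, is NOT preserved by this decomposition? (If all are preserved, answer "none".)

BC → D lies within T1.
B → AC: restricted closure across fragments reaches AC.
A → B lies within T2.
D → A lies within T2.
CD → B lies within T1.
Every dependency is enforceable on the fragments, so the decomposition is dependency-preserving.

none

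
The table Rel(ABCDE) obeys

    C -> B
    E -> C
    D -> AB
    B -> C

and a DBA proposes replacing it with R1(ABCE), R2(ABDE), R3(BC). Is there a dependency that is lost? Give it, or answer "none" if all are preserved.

none

C → B lies within R1.
E → C lies within R1.
D → AB lies within R2.
B → C lies within R1.
Every dependency is enforceable on the fragments, so the decomposition is dependency-preserving.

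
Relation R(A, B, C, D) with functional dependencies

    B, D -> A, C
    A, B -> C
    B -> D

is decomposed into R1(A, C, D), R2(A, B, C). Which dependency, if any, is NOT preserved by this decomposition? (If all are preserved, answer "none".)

B -> D

Check B → D: no single fragment contains all of {B, D}, and the restricted closure of {B} across the fragments never reaches {D}.
B, D → A, C is preserved.
A, B → C is preserved.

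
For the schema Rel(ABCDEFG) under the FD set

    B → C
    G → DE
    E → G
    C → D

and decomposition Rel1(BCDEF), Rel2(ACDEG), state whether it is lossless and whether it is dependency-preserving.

Lossless test: (CDE)⁺ = {CDEG}, which is a superkey of neither fragment — lossy.
Dependency preservation: every FD's attributes lie within a single fragment, so each can be enforced locally — preserved.

lossy but dependency-preserving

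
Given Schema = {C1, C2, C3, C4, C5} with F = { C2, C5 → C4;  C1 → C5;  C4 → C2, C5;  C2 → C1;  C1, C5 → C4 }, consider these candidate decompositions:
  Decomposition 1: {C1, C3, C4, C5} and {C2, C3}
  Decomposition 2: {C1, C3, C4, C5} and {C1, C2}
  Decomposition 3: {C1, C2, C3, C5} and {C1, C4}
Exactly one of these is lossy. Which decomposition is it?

Decomposition 1

Decomposition 1: common = {C3}, closure = {C3} → lossy.
Decomposition 2: common = {C1}, closure = {C1, C2, C4, C5} → lossless.
Decomposition 3: common = {C1}, closure = {C1, C2, C4, C5} → lossless.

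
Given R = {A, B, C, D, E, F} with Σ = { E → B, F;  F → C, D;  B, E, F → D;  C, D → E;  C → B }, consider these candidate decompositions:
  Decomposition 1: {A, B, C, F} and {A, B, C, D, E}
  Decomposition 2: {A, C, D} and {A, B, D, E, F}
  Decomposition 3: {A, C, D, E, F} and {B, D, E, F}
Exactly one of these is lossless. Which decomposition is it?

Decomposition 3

Decomposition 1: common = {A, B, C}, closure = {A, B, C} → lossy.
Decomposition 2: common = {A, D}, closure = {A, D} → lossy.
Decomposition 3: common = {D, E, F}, closure = {B, C, D, E, F} → lossless.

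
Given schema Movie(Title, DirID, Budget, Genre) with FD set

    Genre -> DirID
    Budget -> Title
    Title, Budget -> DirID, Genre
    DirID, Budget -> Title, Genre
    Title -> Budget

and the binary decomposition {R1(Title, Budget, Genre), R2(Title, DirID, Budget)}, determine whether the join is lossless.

Yes

Common attributes: R1 ∩ R2 = {Title, Budget}.
Closure of {Title, Budget}: Title, Budget → DirID, Genre applies, adding DirID, Genre. So (Title, Budget)⁺ = {Title, DirID, Budget, Genre}.
This closure contains every attribute of R1, so R1 ∩ R2 → R1. The join is lossless.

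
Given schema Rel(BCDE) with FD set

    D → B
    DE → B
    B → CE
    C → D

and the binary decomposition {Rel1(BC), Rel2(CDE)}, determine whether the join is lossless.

Yes

Common attributes: Rel1 ∩ Rel2 = {C}.
Closure of {C}: C → D applies, adding D; D → B applies, adding B; B → CE applies, adding E. So (C)⁺ = {BCDE}.
This closure contains every attribute of Rel1, so Rel1 ∩ Rel2 → Rel1. The join is lossless.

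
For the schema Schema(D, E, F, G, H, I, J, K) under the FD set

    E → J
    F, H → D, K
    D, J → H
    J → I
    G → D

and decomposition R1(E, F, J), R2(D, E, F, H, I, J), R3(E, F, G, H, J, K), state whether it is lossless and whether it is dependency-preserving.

lossless but not dependency-preserving

Lossless test (chase): Rows 2 and 3 agree on F, H; apply F, H→D, K and equate their D, K entries. Rows 1 and 2 agree on J; apply J→I and equate their I entries. Rows 1 and 3 agree on J; apply J→I and equate their I entries. Row 3 is now all distinguished symbols — the join is lossless.
Dependency preservation: the restricted closure of {G} across the fragments never reaches {D}, so G → D cannot be enforced without a join — not preserved.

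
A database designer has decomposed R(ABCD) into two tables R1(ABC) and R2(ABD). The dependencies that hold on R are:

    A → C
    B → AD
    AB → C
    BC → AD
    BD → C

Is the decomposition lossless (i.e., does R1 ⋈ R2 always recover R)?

Yes

Common attributes: R1 ∩ R2 = {AB}.
Closure of {AB}: A → C applies, adding C; B → AD applies, adding D. So (AB)⁺ = {ABCD}.
This closure contains every attribute of R1, so R1 ∩ R2 → R1. The join is lossless.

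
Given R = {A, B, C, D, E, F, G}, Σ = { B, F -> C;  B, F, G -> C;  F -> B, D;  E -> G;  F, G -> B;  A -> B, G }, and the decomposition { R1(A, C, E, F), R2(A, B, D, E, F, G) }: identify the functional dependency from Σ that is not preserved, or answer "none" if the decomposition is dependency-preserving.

none

B, F → C: restricted closure across fragments reaches C.
B, F, G → C: restricted closure across fragments reaches C.
F → B, D lies within R2.
E → G lies within R2.
F, G → B lies within R2.
A → B, G lies within R2.
Every dependency is enforceable on the fragments, so the decomposition is dependency-preserving.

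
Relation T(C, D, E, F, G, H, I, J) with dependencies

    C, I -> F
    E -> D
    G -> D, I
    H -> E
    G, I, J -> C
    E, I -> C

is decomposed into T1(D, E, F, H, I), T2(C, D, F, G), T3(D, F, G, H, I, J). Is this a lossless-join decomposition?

Chase test. Columns are C, D, E, F, G, H, I, J; row i has aⱼ where attribute j ∈ Ti, else bᵢⱼ.
Initial tableau (one row per fragment):
  row 1: b11 a2 a3 a4 b15 a6 a7 b18
  row 2: a1 a2 b23 a4 a5 b26 b27 b28
  row 3: b31 a2 b33 a4 a5 a6 a7 a8
Rows 2 and 3 agree on G; apply G→D, I and equate their D, I entries.
Rows 1 and 3 agree on H; apply H→E and equate their E entries.
Rows 1 and 3 agree on E, I; apply E, I→C and equate their C entries.
No row becomes fully distinguished — the join is lossy.

No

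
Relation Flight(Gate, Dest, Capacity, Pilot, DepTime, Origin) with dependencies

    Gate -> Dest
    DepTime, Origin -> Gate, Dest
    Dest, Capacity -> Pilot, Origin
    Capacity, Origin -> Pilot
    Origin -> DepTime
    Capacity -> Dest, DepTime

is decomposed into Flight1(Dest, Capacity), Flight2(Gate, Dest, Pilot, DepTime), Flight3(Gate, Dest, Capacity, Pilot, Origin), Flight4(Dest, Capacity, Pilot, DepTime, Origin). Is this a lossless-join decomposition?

Yes

Chase test. Columns are Gate, Dest, Capacity, Pilot, DepTime, Origin; row i has aⱼ where attribute j ∈ Flighti, else bᵢⱼ.
Initial tableau (one row per fragment):
  row 1: b11 a2 a3 b14 b15 b16
  row 2: a1 a2 b23 a4 a5 b26
  row 3: a1 a2 a3 a4 b35 a6
  row 4: b41 a2 a3 a4 a5 a6
Rows 1 and 3 agree on Dest, Capacity; apply Dest, Capacity→Pilot, Origin and equate their Pilot, Origin entries.
Rows 1 and 3 agree on Origin; apply Origin→DepTime and equate their DepTime entries.
Rows 1 and 4 agree on Origin; apply Origin→DepTime and equate their DepTime entries.
Rows 1 and 3 agree on DepTime, Origin; apply DepTime, Origin→Gate, Dest and equate their Gate, Dest entries.
Rows 1 and 4 agree on DepTime, Origin; apply DepTime, Origin→Gate, Dest and equate their Gate, Dest entries.
Row 1 is now all distinguished symbols — the join is lossless.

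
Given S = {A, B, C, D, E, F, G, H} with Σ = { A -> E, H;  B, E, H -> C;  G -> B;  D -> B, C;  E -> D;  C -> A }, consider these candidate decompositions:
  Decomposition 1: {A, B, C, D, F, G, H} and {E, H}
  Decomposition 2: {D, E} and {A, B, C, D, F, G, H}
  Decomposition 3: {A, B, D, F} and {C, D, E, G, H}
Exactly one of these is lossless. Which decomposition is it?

Decomposition 1: common = {H}, closure = {H} → lossy.
Decomposition 2: common = {D}, closure = {A, B, C, D, E, H} → lossless.
Decomposition 3: common = {D}, closure = {A, B, C, D, E, H} → lossy.

Decomposition 2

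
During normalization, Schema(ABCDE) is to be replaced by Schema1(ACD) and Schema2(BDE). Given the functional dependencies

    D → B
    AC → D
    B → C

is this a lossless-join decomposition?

No

Common attributes: Schema1 ∩ Schema2 = {D}.
Closure of {D}: D → B applies, adding B; B → C applies, adding C. So (D)⁺ = {BCD}.
The closure contains neither all of Schema1 = {ACD} nor all of Schema2 = {BDE}, so the common attributes are not a superkey of either fragment. The join is lossy.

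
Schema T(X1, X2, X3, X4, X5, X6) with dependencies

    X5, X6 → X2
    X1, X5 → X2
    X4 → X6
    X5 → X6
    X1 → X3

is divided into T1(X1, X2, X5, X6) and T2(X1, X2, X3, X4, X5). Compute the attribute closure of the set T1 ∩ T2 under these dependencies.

X1, X2, X3, X5, X6

T1 ∩ T2 = {X1, X2, X5}.
X5 → X6 applies, adding X6
X1 → X3 applies, adding X3
Closure: {X1, X2, X3, X5, X6}.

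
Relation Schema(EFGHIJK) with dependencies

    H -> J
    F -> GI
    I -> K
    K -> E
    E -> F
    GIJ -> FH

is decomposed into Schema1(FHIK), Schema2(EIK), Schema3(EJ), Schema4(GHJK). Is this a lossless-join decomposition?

Chase test. Columns are EFGHIJK; row i has aⱼ where attribute j ∈ Schemai, else bᵢⱼ.
Initial tableau (one row per fragment):
  row 1: b11 a2 b13 a4 a5 b16 a7
  row 2: a1 b22 b23 b24 a5 b26 a7
  row 3: a1 b32 b33 b34 b35 a6 b37
  row 4: b41 b42 a3 a4 b45 a6 a7
Rows 1 and 4 agree on H; apply H→J and equate their J entries.
Rows 1 and 2 agree on K; apply K→E and equate their E entries.
Rows 1 and 4 agree on K; apply K→E and equate their E entries.
Rows 1 and 2 agree on E; apply E→F and equate their F entries.
Rows 1 and 3 agree on E; apply E→F and equate their F entries.
Rows 1 and 4 agree on E; apply E→F and equate their F entries.
Rows 1 and 2 agree on F; apply F→GI and equate their GI entries.
Rows 1 and 3 agree on F; apply F→GI and equate their GI entries.
Rows 1 and 4 agree on F; apply F→GI and equate their GI entries.
Rows 1 and 3 agree on I; apply I→K and equate their K entries.
Rows 1 and 3 agree on GIJ; apply GIJ→FH and equate their FH entries.
Row 1 is now all distinguished symbols — the join is lossless.

Yes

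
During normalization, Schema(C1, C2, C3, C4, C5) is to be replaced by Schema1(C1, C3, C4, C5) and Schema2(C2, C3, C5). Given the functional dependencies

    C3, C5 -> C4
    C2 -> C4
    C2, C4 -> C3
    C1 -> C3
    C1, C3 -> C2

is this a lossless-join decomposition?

No

Common attributes: Schema1 ∩ Schema2 = {C3, C5}.
Closure of {C3, C5}: C3, C5 → C4 applies, adding C4. So (C3, C5)⁺ = {C3, C4, C5}.
The closure contains neither all of Schema1 = {C1, C3, C4, C5} nor all of Schema2 = {C2, C3, C5}, so the common attributes are not a superkey of either fragment. The join is lossy.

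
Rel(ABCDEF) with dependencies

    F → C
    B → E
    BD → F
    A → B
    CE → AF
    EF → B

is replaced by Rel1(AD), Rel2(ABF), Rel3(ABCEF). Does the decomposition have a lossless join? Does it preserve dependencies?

Lossless test (chase): Rows 2 and 3 agree on F; apply F→C and equate their C entries. Rows 2 and 3 agree on B; apply B→E and equate their E entries. Rows 1 and 2 agree on A; apply A→B and equate their B entries. Rows 1 and 2 agree on B; apply B→E and equate their E entries. No row becomes fully distinguished — the join is lossy.
Dependency preservation: the restricted closure of {BD} across the fragments never reaches {F}, so BD → F cannot be enforced without a join — not preserved.

lossy and not dependency-preserving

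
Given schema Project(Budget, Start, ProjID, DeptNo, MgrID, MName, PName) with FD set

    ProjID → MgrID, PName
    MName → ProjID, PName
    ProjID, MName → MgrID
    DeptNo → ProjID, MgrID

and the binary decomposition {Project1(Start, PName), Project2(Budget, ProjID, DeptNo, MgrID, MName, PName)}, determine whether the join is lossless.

Common attributes: Project1 ∩ Project2 = {PName}.
No dependency enlarges {PName}, so (PName)⁺ = {PName}.
The closure contains neither all of Project1 = {Start, PName} nor all of Project2 = {Budget, ProjID, DeptNo, MgrID, MName, PName}, so the common attributes are not a superkey of either fragment. The join is lossy.

No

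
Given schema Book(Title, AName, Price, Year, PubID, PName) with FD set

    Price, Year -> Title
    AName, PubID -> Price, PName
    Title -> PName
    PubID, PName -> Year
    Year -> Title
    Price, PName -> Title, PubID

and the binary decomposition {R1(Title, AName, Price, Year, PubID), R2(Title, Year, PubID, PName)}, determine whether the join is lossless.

Common attributes: R1 ∩ R2 = {Title, Year, PubID}.
Closure of {Title, Year, PubID}: Title → PName applies, adding PName. So (Title, Year, PubID)⁺ = {Title, Year, PubID, PName}.
This closure contains every attribute of R2, so R1 ∩ R2 → R2. The join is lossless.

Yes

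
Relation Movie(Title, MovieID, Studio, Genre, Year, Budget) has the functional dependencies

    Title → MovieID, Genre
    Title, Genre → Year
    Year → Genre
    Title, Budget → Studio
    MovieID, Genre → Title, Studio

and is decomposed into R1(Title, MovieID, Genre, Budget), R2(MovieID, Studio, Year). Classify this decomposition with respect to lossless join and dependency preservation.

lossy and not dependency-preserving

Lossless test: (MovieID)⁺ = {MovieID}, which is a superkey of neither fragment — lossy.
Dependency preservation: the restricted closure of {Title, Genre} across the fragments never reaches {Year}, so Title, Genre → Year cannot be enforced without a join — not preserved.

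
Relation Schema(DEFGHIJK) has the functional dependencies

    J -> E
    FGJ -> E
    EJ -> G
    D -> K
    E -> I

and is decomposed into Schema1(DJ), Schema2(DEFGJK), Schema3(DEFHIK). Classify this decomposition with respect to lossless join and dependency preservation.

lossy but dependency-preserving

Lossless test (chase): Rows 1 and 2 agree on J; apply J→E and equate their E entries. Rows 1 and 2 agree on EJ; apply EJ→G and equate their G entries. Rows 1 and 2 agree on D; apply D→K and equate their K entries. Rows 1 and 2 agree on E; apply E→I and equate their I entries. Rows 1 and 3 agree on E; apply E→I and equate their I entries. No row becomes fully distinguished — the join is lossy.
Dependency preservation: every FD's attributes lie within a single fragment, so each can be enforced locally — preserved.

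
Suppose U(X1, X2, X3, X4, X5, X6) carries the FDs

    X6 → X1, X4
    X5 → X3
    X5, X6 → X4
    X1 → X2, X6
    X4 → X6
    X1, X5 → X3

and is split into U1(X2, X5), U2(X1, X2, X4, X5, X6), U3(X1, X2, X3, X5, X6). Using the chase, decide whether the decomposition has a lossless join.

Yes

Chase test. Columns are X1, X2, X3, X4, X5, X6; row i has aⱼ where attribute j ∈ Ui, else bᵢⱼ.
Initial tableau (one row per fragment):
  row 1: b11 a2 b13 b14 a5 b16
  row 2: a1 a2 b23 a4 a5 a6
  row 3: a1 a2 a3 b34 a5 a6
Rows 2 and 3 agree on X6; apply X6→X1, X4 and equate their X1, X4 entries.
Rows 1 and 2 agree on X5; apply X5→X3 and equate their X3 entries.
Rows 1 and 3 agree on X5; apply X5→X3 and equate their X3 entries.
Row 2 is now all distinguished symbols — the join is lossless.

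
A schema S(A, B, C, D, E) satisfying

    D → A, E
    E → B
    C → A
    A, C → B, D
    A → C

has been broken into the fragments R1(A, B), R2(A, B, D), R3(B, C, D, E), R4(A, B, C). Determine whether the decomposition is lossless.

Chase test. Columns are A, B, C, D, E; row i has aⱼ where attribute j ∈ Ri, else bᵢⱼ.
Initial tableau (one row per fragment):
  row 1: a1 a2 b13 b14 b15
  row 2: a1 a2 b23 a4 b25
  row 3: b31 a2 a3 a4 a5
  row 4: a1 a2 a3 b44 b45
Rows 2 and 3 agree on D; apply D→A, E and equate their A, E entries.
Rows 3 and 4 agree on A, C; apply A, C→B, D and equate their B, D entries.
Rows 1 and 2 agree on A; apply A→C and equate their C entries.
Rows 1 and 3 agree on A; apply A→C and equate their C entries.
Rows 2 and 4 agree on D; apply D→A, E and equate their A, E entries.
Rows 1 and 2 agree on A, C; apply A, C→B, D and equate their B, D entries.
Rows 1 and 2 agree on D; apply D→A, E and equate their A, E entries.
Row 1 is now all distinguished symbols — the join is lossless.

Yes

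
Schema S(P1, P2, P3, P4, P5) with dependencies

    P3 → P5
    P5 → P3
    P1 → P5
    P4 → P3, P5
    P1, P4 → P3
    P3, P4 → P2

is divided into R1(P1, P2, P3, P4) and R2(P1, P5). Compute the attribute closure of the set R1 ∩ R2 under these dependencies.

R1 ∩ R2 = {P1}.
P1 → P5 applies, adding P5
P5 → P3 applies, adding P3
Closure: {P1, P3, P5}.

P1, P3, P5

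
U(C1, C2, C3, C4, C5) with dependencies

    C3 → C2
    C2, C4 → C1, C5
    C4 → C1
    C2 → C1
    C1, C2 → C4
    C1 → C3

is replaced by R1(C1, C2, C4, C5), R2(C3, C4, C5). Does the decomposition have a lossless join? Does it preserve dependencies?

lossless and dependency-preserving

Lossless test: (C4, C5)⁺ = {C1, C2, C3, C4, C5}, which contains all of one fragment — lossless.
Dependency preservation: C3 → C2; C1 → C3 are not contained in any single fragment, but the restricted closure of each left-hand side across the fragments still reaches the right-hand side; the remaining FDs each lie inside some fragment. All dependencies are preserved.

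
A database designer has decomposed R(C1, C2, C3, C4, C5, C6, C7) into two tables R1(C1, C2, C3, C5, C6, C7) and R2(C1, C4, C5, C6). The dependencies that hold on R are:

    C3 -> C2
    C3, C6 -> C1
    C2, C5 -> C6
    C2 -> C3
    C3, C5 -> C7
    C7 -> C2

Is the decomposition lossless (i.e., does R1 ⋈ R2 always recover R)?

No

Common attributes: R1 ∩ R2 = {C1, C5, C6}.
No dependency enlarges {C1, C5, C6}, so (C1, C5, C6)⁺ = {C1, C5, C6}.
The closure contains neither all of R1 = {C1, C2, C3, C5, C6, C7} nor all of R2 = {C1, C4, C5, C6}, so the common attributes are not a superkey of either fragment. The join is lossy.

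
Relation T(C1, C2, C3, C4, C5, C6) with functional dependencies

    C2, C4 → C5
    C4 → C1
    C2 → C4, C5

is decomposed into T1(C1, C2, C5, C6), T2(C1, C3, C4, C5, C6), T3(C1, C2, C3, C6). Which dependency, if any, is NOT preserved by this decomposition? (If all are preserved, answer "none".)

C2 → C4, C5

Check C2 → C4, C5: no single fragment contains all of {C2, C4, C5}, and the restricted closure of {C2} across the fragments never reaches {C4, C5}.
C2, C4 → C5 is preserved.
C4 → C1 is preserved.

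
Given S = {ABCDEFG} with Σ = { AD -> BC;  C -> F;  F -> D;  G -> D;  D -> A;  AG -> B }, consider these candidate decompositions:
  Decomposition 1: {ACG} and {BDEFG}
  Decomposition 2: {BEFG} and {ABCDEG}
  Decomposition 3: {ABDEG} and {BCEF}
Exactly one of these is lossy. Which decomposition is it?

Decomposition 1: common = {G}, closure = {ABCDFG} → lossless.
Decomposition 2: common = {BEG}, closure = {ABCDEFG} → lossless.
Decomposition 3: common = {BE}, closure = {BE} → lossy.

Decomposition 3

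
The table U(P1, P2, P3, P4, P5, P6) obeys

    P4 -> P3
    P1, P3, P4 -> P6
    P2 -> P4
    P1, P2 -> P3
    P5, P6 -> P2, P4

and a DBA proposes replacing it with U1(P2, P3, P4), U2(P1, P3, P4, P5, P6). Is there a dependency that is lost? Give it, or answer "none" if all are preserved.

Check P5, P6 → P2, P4: no single fragment contains all of {P2, P4, P5, P6}, and the restricted closure of {P5, P6} across the fragments never reaches {P2, P4}.
P4 → P3 is preserved.
P1, P3, P4 → P6 is preserved.
P2 → P4 is preserved.
P1, P2 → P3 is preserved.

P5, P6 -> P2, P4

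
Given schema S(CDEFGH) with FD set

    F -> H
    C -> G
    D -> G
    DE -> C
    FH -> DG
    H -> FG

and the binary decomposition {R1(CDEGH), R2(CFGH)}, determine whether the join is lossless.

Yes

Common attributes: R1 ∩ R2 = {CGH}.
Closure of {CGH}: H → FG applies, adding F; FH → DG applies, adding D. So (CGH)⁺ = {CDFGH}.
This closure contains every attribute of R2, so R1 ∩ R2 → R2. The join is lossless.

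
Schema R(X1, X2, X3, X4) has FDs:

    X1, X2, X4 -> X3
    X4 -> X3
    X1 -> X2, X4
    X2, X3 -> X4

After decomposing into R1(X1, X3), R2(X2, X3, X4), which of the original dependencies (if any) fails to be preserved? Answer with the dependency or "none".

X1 -> X2, X4

Check X1 → X2, X4: no single fragment contains all of {X1, X2, X4}, and the restricted closure of {X1} across the fragments never reaches {X2, X4}.
X1, X2, X4 → X3 is preserved.
X4 → X3 is preserved.
X2, X3 → X4 is preserved.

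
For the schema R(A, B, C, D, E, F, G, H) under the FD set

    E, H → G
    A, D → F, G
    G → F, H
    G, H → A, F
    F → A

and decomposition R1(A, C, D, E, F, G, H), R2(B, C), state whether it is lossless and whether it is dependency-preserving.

lossy but dependency-preserving

Lossless test: (C)⁺ = {C}, which is a superkey of neither fragment — lossy.
Dependency preservation: every FD's attributes lie within a single fragment, so each can be enforced locally — preserved.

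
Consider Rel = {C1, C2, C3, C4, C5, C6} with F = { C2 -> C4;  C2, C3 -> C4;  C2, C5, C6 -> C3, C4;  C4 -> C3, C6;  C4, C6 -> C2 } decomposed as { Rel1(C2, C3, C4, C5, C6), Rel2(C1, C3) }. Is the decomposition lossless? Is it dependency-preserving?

Lossless test: (C3)⁺ = {C3}, which is a superkey of neither fragment — lossy.
Dependency preservation: every FD's attributes lie within a single fragment, so each can be enforced locally — preserved.

lossy but dependency-preserving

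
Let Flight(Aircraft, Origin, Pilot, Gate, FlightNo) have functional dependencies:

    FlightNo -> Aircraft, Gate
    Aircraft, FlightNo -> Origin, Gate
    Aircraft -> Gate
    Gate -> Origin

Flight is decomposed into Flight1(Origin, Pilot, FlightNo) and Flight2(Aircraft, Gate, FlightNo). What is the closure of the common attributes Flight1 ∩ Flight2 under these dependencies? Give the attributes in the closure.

Flight1 ∩ Flight2 = {FlightNo}.
FlightNo → Aircraft, Gate applies, adding Aircraft, Gate
Aircraft, FlightNo → Origin, Gate applies, adding Origin
Closure: {Aircraft, Origin, Gate, FlightNo}.

Aircraft, Origin, Gate, FlightNo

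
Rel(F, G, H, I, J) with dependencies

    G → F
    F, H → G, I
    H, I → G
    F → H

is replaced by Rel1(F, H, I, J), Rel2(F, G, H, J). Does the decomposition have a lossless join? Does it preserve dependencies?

Lossless test: (F, H, J)⁺ = {F, G, H, I, J}, which contains all of one fragment — lossless.
Dependency preservation: F, H → G, I; H, I → G are not contained in any single fragment, but the restricted closure of each left-hand side across the fragments still reaches the right-hand side; the remaining FDs each lie inside some fragment. All dependencies are preserved.

lossless and dependency-preserving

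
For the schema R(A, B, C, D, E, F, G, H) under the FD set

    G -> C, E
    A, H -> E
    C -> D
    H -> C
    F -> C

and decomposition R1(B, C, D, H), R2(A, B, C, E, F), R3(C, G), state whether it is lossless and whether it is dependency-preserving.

Lossless test (chase): Rows 1 and 2 agree on C; apply C→D and equate their D entries. Rows 1 and 3 agree on C; apply C→D and equate their D entries. No row becomes fully distinguished — the join is lossy.
Dependency preservation: the restricted closure of {G} across the fragments never reaches {C, E}, so G → C, E cannot be enforced without a join — not preserved.

lossy and not dependency-preserving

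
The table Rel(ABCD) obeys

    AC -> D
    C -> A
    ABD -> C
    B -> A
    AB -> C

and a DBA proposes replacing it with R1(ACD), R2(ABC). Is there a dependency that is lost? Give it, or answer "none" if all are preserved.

AC → D lies within R1.
C → A lies within R1.
ABD → C: restricted closure across fragments reaches C.
B → A lies within R2.
AB → C lies within R2.
Every dependency is enforceable on the fragments, so the decomposition is dependency-preserving.

none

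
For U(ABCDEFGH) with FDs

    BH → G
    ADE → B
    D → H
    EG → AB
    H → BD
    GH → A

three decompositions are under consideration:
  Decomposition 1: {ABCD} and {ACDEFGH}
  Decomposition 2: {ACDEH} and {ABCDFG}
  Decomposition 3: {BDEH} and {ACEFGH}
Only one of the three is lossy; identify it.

Decomposition 1: common = {ACD}, closure = {ABCDGH} → lossless.
Decomposition 2: common = {ACD}, closure = {ABCDGH} → lossy.
Decomposition 3: common = {EH}, closure = {ABDEGH} → lossless.

Decomposition 2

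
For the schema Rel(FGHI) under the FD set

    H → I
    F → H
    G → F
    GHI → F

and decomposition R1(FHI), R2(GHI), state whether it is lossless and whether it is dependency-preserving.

lossy and not dependency-preserving

Lossless test: (HI)⁺ = {HI}, which is a superkey of neither fragment — lossy.
Dependency preservation: the restricted closure of {G} across the fragments never reaches {F}, so G → F cannot be enforced without a join — not preserved.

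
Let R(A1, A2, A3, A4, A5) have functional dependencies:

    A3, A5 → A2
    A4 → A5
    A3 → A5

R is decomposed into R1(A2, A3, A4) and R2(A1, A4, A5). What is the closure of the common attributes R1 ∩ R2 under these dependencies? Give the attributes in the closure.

R1 ∩ R2 = {A4}.
A4 → A5 applies, adding A5
Closure: {A4, A5}.

A4, A5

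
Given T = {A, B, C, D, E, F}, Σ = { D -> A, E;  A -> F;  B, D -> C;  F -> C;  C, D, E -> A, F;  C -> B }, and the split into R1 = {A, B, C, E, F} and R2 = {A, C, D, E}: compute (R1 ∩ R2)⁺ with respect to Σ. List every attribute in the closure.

A, B, C, E, F

R1 ∩ R2 = {A, C, E}.
A → F applies, adding F
C → B applies, adding B
Closure: {A, B, C, E, F}.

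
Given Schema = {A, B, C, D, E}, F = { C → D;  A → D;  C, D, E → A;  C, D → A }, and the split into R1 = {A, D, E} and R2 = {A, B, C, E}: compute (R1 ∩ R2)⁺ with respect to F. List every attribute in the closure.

A, D, E

R1 ∩ R2 = {A, E}.
A → D applies, adding D
Closure: {A, D, E}.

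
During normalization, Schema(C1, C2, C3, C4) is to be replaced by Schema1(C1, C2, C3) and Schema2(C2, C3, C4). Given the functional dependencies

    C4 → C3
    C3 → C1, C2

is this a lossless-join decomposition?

Yes

Common attributes: Schema1 ∩ Schema2 = {C2, C3}.
Closure of {C2, C3}: C3 → C1, C2 applies, adding C1. So (C2, C3)⁺ = {C1, C2, C3}.
This closure contains every attribute of Schema1, so Schema1 ∩ Schema2 → Schema1. The join is lossless.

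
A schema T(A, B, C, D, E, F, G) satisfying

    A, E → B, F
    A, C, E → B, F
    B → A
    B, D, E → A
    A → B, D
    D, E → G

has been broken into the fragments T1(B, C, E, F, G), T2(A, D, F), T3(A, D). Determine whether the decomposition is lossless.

No

Chase test. Columns are A, B, C, D, E, F, G; row i has aⱼ where attribute j ∈ Ti, else bᵢⱼ.
Initial tableau (one row per fragment):
  row 1: b11 a2 a3 b14 a5 a6 a7
  row 2: a1 b22 b23 a4 b25 a6 b27
  row 3: a1 b32 b33 a4 b35 b36 b37
Rows 2 and 3 agree on A; apply A→B, D and equate their B, D entries.
No row becomes fully distinguished — the join is lossy.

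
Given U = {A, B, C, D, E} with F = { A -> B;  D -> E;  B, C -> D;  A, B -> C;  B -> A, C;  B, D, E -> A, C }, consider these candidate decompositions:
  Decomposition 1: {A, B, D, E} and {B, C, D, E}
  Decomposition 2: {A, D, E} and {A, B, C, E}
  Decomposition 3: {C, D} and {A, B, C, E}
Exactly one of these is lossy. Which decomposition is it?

Decomposition 3

Decomposition 1: common = {B, D, E}, closure = {A, B, C, D, E} → lossless.
Decomposition 2: common = {A, E}, closure = {A, B, C, D, E} → lossless.
Decomposition 3: common = {C}, closure = {C} → lossy.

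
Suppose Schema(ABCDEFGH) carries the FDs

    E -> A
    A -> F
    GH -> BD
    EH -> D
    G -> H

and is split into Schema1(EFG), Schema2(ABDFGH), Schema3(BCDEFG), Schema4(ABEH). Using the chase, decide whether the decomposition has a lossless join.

Chase test. Columns are ABCDEFGH; row i has aⱼ where attribute j ∈ Schemai, else bᵢⱼ.
Initial tableau (one row per fragment):
  row 1: b11 b12 b13 b14 a5 a6 a7 b18
  row 2: a1 a2 b23 a4 b25 a6 a7 a8
  row 3: b31 a2 a3 a4 a5 a6 a7 b38
  row 4: a1 a2 b43 b44 a5 b46 b47 a8
Rows 1 and 3 agree on E; apply E→A and equate their A entries.
Rows 1 and 4 agree on E; apply E→A and equate their A entries.
Rows 1 and 4 agree on A; apply A→F and equate their F entries.
Rows 1 and 2 agree on G; apply G→H and equate their H entries.
Rows 1 and 3 agree on G; apply G→H and equate their H entries.
Rows 1 and 2 agree on GH; apply GH→BD and equate their BD entries.
Rows 1 and 4 agree on EH; apply EH→D and equate their D entries.
Row 3 is now all distinguished symbols — the join is lossless.

Yes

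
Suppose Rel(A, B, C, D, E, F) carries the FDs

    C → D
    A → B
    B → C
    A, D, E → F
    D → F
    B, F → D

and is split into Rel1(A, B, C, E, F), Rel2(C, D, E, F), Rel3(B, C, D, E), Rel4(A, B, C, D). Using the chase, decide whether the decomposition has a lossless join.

Chase test. Columns are A, B, C, D, E, F; row i has aⱼ where attribute j ∈ Reli, else bᵢⱼ.
Initial tableau (one row per fragment):
  row 1: a1 a2 a3 b14 a5 a6
  row 2: b21 b22 a3 a4 a5 a6
  row 3: b31 a2 a3 a4 a5 b36
  row 4: a1 a2 a3 a4 b45 b46
Rows 1 and 2 agree on C; apply C→D and equate their D entries.
Rows 1 and 3 agree on D; apply D→F and equate their F entries.
Rows 1 and 4 agree on D; apply D→F and equate their F entries.
Row 1 is now all distinguished symbols — the join is lossless.

Yes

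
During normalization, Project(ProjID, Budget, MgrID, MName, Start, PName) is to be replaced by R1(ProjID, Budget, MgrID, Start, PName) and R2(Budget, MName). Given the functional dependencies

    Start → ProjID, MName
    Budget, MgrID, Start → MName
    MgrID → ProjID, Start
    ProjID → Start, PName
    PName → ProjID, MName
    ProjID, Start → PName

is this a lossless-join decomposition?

No

Common attributes: R1 ∩ R2 = {Budget}.
No dependency enlarges {Budget}, so (Budget)⁺ = {Budget}.
The closure contains neither all of R1 = {ProjID, Budget, MgrID, Start, PName} nor all of R2 = {Budget, MName}, so the common attributes are not a superkey of either fragment. The join is lossy.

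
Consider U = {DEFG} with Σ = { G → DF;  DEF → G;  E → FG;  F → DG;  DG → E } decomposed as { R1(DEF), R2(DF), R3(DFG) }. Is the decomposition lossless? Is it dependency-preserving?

Lossless test (chase): Rows 1 and 2 agree on F; apply F→DG and equate their DG entries. Rows 1 and 3 agree on F; apply F→DG and equate their DG entries. Rows 1 and 2 agree on DG; apply DG→E and equate their E entries. Rows 1 and 3 agree on DG; apply DG→E and equate their E entries. Row 1 is now all distinguished symbols — the join is lossless.
Dependency preservation: DEF → G; E → FG; DG → E are not contained in any single fragment, but the restricted closure of each left-hand side across the fragments still reaches the right-hand side; the remaining FDs each lie inside some fragment. All dependencies are preserved.

lossless and dependency-preserving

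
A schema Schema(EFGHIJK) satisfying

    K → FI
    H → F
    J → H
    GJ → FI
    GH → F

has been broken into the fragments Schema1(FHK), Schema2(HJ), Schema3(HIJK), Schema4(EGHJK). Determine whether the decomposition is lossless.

Chase test. Columns are EFGHIJK; row i has aⱼ where attribute j ∈ Schemai, else bᵢⱼ.
Initial tableau (one row per fragment):
  row 1: b11 a2 b13 a4 b15 b16 a7
  row 2: b21 b22 b23 a4 b25 a6 b27
  row 3: b31 b32 b33 a4 a5 a6 a7
  row 4: a1 b42 a3 a4 b45 a6 a7
Rows 1 and 3 agree on K; apply K→FI and equate their FI entries.
Rows 1 and 4 agree on K; apply K→FI and equate their FI entries.
Rows 1 and 2 agree on H; apply H→F and equate their F entries.
Row 4 is now all distinguished symbols — the join is lossless.

Yes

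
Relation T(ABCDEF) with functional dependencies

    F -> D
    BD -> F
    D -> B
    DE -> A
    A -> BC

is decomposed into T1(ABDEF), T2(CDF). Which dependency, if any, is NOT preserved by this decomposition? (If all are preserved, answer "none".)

A -> BC

Check A → BC: no single fragment contains all of {ABC}, and the restricted closure of {A} across the fragments never reaches {BC}.
F → D is preserved.
BD → F is preserved.
D → B is preserved.
DE → A is preserved.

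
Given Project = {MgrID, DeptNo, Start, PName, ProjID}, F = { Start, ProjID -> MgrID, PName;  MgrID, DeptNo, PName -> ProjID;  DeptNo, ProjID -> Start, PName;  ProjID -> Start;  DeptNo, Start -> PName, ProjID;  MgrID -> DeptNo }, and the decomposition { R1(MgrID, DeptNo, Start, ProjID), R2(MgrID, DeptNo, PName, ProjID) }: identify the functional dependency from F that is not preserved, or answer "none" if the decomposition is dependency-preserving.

Start, ProjID → MgrID, PName: restricted closure across fragments reaches MgrID, PName.
MgrID, DeptNo, PName → ProjID lies within R2.
DeptNo, ProjID → Start, PName: restricted closure across fragments reaches Start, PName.
ProjID → Start lies within R1.
DeptNo, Start → PName, ProjID: restricted closure across fragments reaches PName, ProjID.
MgrID → DeptNo lies within R1.
Every dependency is enforceable on the fragments, so the decomposition is dependency-preserving.

none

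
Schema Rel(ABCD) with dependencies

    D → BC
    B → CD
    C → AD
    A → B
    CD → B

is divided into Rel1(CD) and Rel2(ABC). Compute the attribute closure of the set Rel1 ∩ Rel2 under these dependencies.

Rel1 ∩ Rel2 = {C}.
C → AD applies, adding AD
A → B applies, adding B
Closure: {ABCD}.

ABCD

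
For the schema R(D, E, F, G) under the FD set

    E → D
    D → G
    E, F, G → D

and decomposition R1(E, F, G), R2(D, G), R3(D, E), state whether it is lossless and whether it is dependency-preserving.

Lossless test (chase): Rows 1 and 3 agree on E; apply E→D and equate their D entries. Rows 1 and 3 agree on D; apply D→G and equate their G entries. Row 1 is now all distinguished symbols — the join is lossless.
Dependency preservation: E, F, G → D is not contained in any single fragment, but the restricted closure of its left-hand side across the fragments still reaches the right-hand side; the remaining FDs each lie inside some fragment. All dependencies are preserved.

lossless and dependency-preserving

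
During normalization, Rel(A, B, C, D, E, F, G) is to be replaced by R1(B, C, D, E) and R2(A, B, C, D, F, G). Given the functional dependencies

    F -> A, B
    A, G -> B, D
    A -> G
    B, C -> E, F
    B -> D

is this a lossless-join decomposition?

Common attributes: R1 ∩ R2 = {B, C, D}.
Closure of {B, C, D}: B, C → E, F applies, adding E, F; F → A, B applies, adding A; A → G applies, adding G. So (B, C, D)⁺ = {A, B, C, D, E, F, G}.
This closure contains every attribute of R1, so R1 ∩ R2 → R1. The join is lossless.

Yes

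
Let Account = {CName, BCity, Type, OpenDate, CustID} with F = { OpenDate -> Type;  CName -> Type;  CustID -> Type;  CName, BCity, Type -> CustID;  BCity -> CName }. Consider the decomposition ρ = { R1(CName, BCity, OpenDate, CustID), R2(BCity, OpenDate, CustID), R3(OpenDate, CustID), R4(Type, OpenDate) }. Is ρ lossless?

Yes

Chase test. Columns are CName, BCity, Type, OpenDate, CustID; row i has aⱼ where attribute j ∈ Ri, else bᵢⱼ.
Initial tableau (one row per fragment):
  row 1: a1 a2 b13 a4 a5
  row 2: b21 a2 b23 a4 a5
  row 3: b31 b32 b33 a4 a5
  row 4: b41 b42 a3 a4 b45
Rows 1 and 2 agree on OpenDate; apply OpenDate→Type and equate their Type entries.
Rows 1 and 3 agree on OpenDate; apply OpenDate→Type and equate their Type entries.
Rows 1 and 4 agree on OpenDate; apply OpenDate→Type and equate their Type entries.
Rows 1 and 2 agree on BCity; apply BCity→CName and equate their CName entries.
Row 1 is now all distinguished symbols — the join is lossless.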